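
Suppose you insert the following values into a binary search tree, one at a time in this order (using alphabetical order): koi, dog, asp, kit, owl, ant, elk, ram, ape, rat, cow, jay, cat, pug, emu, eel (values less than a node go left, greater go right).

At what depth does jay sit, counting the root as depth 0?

4

Resulting structure (node: left, right):
  koi: L=dog, R=owl
  dog: L=asp, R=kit
  asp: L=ant, R=cow
  kit: L=elk, R=–
  owl: L=–, R=ram
  ant: L=–, R=ape
  elk: L=eel, R=jay
  ram: L=pug, R=rat
  ape: L=–, R=–
  rat: L=–, R=–
  cow: L=cat, R=–
  jay: L=emu, R=–
  cat: L=–, R=–
  pug: L=–, R=–
  emu: L=–, R=–
  eel: L=–, R=–

Path to jay: koi → dog → kit → elk → jay, which is 4 edges.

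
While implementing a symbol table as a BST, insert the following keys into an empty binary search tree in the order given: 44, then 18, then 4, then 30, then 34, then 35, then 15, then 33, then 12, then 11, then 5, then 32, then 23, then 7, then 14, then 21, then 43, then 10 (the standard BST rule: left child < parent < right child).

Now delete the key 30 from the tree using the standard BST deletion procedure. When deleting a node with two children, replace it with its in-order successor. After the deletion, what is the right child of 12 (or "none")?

14

Insert 44: tree is empty, so 44 becomes the root.
Insert 18: 18 < 44 → go left. Place as left child of 44.
Insert 4: 4 < 44 → go left; 4 < 18 → go left. Place as left child of 18.
Insert 30: 30 < 44 → go left; 30 > 18 → go right. Place as right child of 18.
Insert 34: 34 < 44 → go left; 34 > 18 → go right; 34 > 30 → go right. Place as right child of 30.
Insert 35: 35 < 44 → go left; 35 > 18 → go right; 35 > 30 → go right; 35 > 34 → go right. Place as right child of 34.
Insert 15: 15 < 44 → go left; 15 < 18 → go left; 15 > 4 → go right. Place as right child of 4.
Insert 33: 33 < 44 → go left; 33 > 18 → go right; 33 > 30 → go right; 33 < 34 → go left. Place as left child of 34.
Insert 12: 12 < 44 → go left; 12 < 18 → go left; 12 > 4 → go right; 12 < 15 → go left. Place as left child of 15.
Insert 11: 11 < 44 → go left; 11 < 18 → go left; 11 > 4 → go right; 11 < 15 → go left; 11 < 12 → go left. Place as left child of 12.
Insert 5: 5 < 44 → go left; 5 < 18 → go left; 5 > 4 → go right; 5 < 15 → go left; 5 < 12 → go left; 5 < 11 → go left. Place as left child of 11.
Insert 32: 32 < 44 → go left; 32 > 18 → go right; 32 > 30 → go right; 32 < 34 → go left; 32 < 33 → go left. Place as left child of 33.
Insert 23: 23 < 44 → go left; 23 > 18 → go right; 23 < 30 → go left. Place as left child of 30.
Insert 7: 7 < 44 → go left; 7 < 18 → go left; 7 > 4 → go right; 7 < 15 → go left; 7 < 12 → go left; 7 < 11 → go left; 7 > 5 → go right. Place as right child of 5.
Insert 14: 14 < 44 → go left; 14 < 18 → go left; 14 > 4 → go right; 14 < 15 → go left; 14 > 12 → go right. Place as right child of 12.
Insert 21: 21 < 44 → go left; 21 > 18 → go right; 21 < 30 → go left; 21 < 23 → go left. Place as left child of 23.
Insert 43: 43 < 44 → go left; 43 > 18 → go right; 43 > 30 → go right; 43 > 34 → go right; 43 > 35 → go right. Place as right child of 35.
Insert 10: 10 < 44 → go left; 10 < 18 → go left; 10 > 4 → go right; 10 < 15 → go left; 10 < 12 → go left; 10 < 11 → go left; 10 > 5 → go right; 10 > 7 → go right. Place as right child of 7.

Delete 30 (two children — replace with in-order successor).
After deletion, 12's right child: 14.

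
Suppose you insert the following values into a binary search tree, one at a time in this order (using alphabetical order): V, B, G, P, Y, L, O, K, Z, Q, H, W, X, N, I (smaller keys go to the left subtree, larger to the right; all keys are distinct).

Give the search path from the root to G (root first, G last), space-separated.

Insert V: tree is empty, so V becomes the root.
Insert B: B < V → go left. Place as left child of V.
Insert G: G < V → go left; G > B → go right. Place as right child of B.
Insert P: P < V → go left; P > B → go right; P > G → go right. Place as right child of G.
Insert Y: Y > V → go right. Place as right child of V.
Insert L: L < V → go left; L > B → go right; L > G → go right; L < P → go left. Place as left child of P.
Insert O: O < V → go left; O > B → go right; O > G → go right; O < P → go left; O > L → go right. Place as right child of L.
Insert K: K < V → go left; K > B → go right; K > G → go right; K < P → go left; K < L → go left. Place as left child of L.
Insert Z: Z > V → go right; Z > Y → go right. Place as right child of Y.
Insert Q: Q < V → go left; Q > B → go right; Q > G → go right; Q > P → go right. Place as right child of P.
Insert H: H < V → go left; H > B → go right; H > G → go right; H < P → go left; H < L → go left; H < K → go left. Place as left child of K.
Insert W: W > V → go right; W < Y → go left. Place as left child of Y.
Insert X: X > V → go right; X < Y → go left; X > W → go right. Place as right child of W.
Insert N: N < V → go left; N > B → go right; N > G → go right; N < P → go left; N > L → go right; N < O → go left. Place as left child of O.
Insert I: I < V → go left; I > B → go right; I > G → go right; I < P → go left; I < L → go left; I < K → go left; I > H → go right. Place as right child of H.

V B G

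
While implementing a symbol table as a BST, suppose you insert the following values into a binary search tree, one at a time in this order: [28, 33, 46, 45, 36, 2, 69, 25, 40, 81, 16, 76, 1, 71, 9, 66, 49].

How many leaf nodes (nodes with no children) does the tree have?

28: root
33: right child of 28 (depth 1)
46: right child of 33 (depth 2)
45: left child of 46 (depth 3)
36: left child of 45 (depth 4)
2: left child of 28 (depth 1)
69: right child of 46 (depth 3)
25: right child of 2 (depth 2)
40: right child of 36 (depth 5)
81: right child of 69 (depth 4)
16: left child of 25 (depth 3)
76: left child of 81 (depth 5)
1: left child of 2 (depth 2)
71: left child of 76 (depth 6)
9: left child of 16 (depth 4)
66: left child of 69 (depth 4)
49: left child of 66 (depth 5)

Leaves: 1, 9, 40, 49, 71 — 5 in total.

5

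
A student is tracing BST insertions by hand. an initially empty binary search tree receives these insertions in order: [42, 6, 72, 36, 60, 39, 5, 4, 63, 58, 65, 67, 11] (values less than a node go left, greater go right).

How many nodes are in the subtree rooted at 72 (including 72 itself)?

Insert 42: tree is empty, so 42 becomes the root.
Insert 6: 6 < 42 → go left. Place as left child of 42.
Insert 72: 72 > 42 → go right. Place as right child of 42.
Insert 36: 36 < 42 → go left; 36 > 6 → go right. Place as right child of 6.
Insert 60: 60 > 42 → go right; 60 < 72 → go left. Place as left child of 72.
Insert 39: 39 < 42 → go left; 39 > 6 → go right; 39 > 36 → go right. Place as right child of 36.
Insert 5: 5 < 42 → go left; 5 < 6 → go left. Place as left child of 6.
Insert 4: 4 < 42 → go left; 4 < 6 → go left; 4 < 5 → go left. Place as left child of 5.
Insert 63: 63 > 42 → go right; 63 < 72 → go left; 63 > 60 → go right. Place as right child of 60.
Insert 58: 58 > 42 → go right; 58 < 72 → go left; 58 < 60 → go left. Place as left child of 60.
Insert 65: 65 > 42 → go right; 65 < 72 → go left; 65 > 60 → go right; 65 > 63 → go right. Place as right child of 63.
Insert 67: 67 > 42 → go right; 67 < 72 → go left; 67 > 60 → go right; 67 > 63 → go right; 67 > 65 → go right. Place as right child of 65.
Insert 11: 11 < 42 → go left; 11 > 6 → go right; 11 < 36 → go left. Place as left child of 36.

Subtree rooted at 72 contains: 72, 60, 58, 63, 65, 67 — 6 nodes.

6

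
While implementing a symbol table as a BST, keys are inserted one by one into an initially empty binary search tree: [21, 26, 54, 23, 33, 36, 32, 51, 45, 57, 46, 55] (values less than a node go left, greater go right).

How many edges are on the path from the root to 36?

Insert 21: tree is empty, so 21 becomes the root.
Insert 26: 26 > 21 → go right. Place as right child of 21.
Insert 54: 54 > 21 → go right; 54 > 26 → go right. Place as right child of 26.
Insert 23: 23 > 21 → go right; 23 < 26 → go left. Place as left child of 26.
Insert 33: 33 > 21 → go right; 33 > 26 → go right; 33 < 54 → go left. Place as left child of 54.
Insert 36: 36 > 21 → go right; 36 > 26 → go right; 36 < 54 → go left; 36 > 33 → go right. Place as right child of 33.
Insert 32: 32 > 21 → go right; 32 > 26 → go right; 32 < 54 → go left; 32 < 33 → go left. Place as left child of 33.
Insert 51: 51 > 21 → go right; 51 > 26 → go right; 51 < 54 → go left; 51 > 33 → go right; 51 > 36 → go right. Place as right child of 36.
Insert 45: 45 > 21 → go right; 45 > 26 → go right; 45 < 54 → go left; 45 > 33 → go right; 45 > 36 → go right; 45 < 51 → go left. Place as left child of 51.
Insert 57: 57 > 21 → go right; 57 > 26 → go right; 57 > 54 → go right. Place as right child of 54.
Insert 46: 46 > 21 → go right; 46 > 26 → go right; 46 < 54 → go left; 46 > 33 → go right; 46 > 36 → go right; 46 < 51 → go left; 46 > 45 → go right. Place as right child of 45.
Insert 55: 55 > 21 → go right; 55 > 26 → go right; 55 > 54 → go right; 55 < 57 → go left. Place as left child of 57.

Path to 36: 21 → 26 → 54 → 33 → 36, which is 4 edges.

4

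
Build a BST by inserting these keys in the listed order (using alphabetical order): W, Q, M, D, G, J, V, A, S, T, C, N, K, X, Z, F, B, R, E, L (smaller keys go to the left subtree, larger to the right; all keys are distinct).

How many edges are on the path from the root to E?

6

Insert W: tree is empty, so W becomes the root.
Insert Q: Q < W → go left. Place as left child of W.
Insert M: M < W → go left; M < Q → go left. Place as left child of Q.
Insert D: D < W → go left; D < Q → go left; D < M → go left. Place as left child of M.
Insert G: G < W → go left; G < Q → go left; G < M → go left; G > D → go right. Place as right child of D.
Insert J: J < W → go left; J < Q → go left; J < M → go left; J > D → go right; J > G → go right. Place as right child of G.
Insert V: V < W → go left; V > Q → go right. Place as right child of Q.
Insert A: A < W → go left; A < Q → go left; A < M → go left; A < D → go left. Place as left child of D.
Insert S: S < W → go left; S > Q → go right; S < V → go left. Place as left child of V.
Insert T: T < W → go left; T > Q → go right; T < V → go left; T > S → go right. Place as right child of S.
Insert C: C < W → go left; C < Q → go left; C < M → go left; C < D → go left; C > A → go right. Place as right child of A.
Insert N: N < W → go left; N < Q → go left; N > M → go right. Place as right child of M.
Insert K: K < W → go left; K < Q → go left; K < M → go left; K > D → go right; K > G → go right; K > J → go right. Place as right child of J.
Insert X: X > W → go right. Place as right child of W.
Insert Z: Z > W → go right; Z > X → go right. Place as right child of X.
Insert F: F < W → go left; F < Q → go left; F < M → go left; F > D → go right; F < G → go left. Place as left child of G.
Insert B: B < W → go left; B < Q → go left; B < M → go left; B < D → go left; B > A → go right; B < C → go left. Place as left child of C.
Insert R: R < W → go left; R > Q → go right; R < V → go left; R < S → go left. Place as left child of S.
Insert E: E < W → go left; E < Q → go left; E < M → go left; E > D → go right; E < G → go left; E < F → go left. Place as left child of F.
Insert L: L < W → go left; L < Q → go left; L < M → go left; L > D → go right; L > G → go right; L > J → go right; L > K → go right. Place as right child of K.

Path to E: W → Q → M → D → G → F → E, which is 6 edges.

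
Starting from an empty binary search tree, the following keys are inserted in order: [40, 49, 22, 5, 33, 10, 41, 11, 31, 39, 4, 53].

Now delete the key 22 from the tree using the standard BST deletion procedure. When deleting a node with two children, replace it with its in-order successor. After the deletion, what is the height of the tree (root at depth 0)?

40: root
49: right child of 40 (depth 1)
22: left child of 40 (depth 1)
5: left child of 22 (depth 2)
33: right child of 22 (depth 2)
10: right child of 5 (depth 3)
41: left child of 49 (depth 2)
11: right child of 10 (depth 4)
31: left child of 33 (depth 3)
39: right child of 33 (depth 3)
4: left child of 5 (depth 3)
53: right child of 49 (depth 2)

Delete 22 (two children — replace with in-order successor).
After deletion, deepest node is 11 at depth 4.

4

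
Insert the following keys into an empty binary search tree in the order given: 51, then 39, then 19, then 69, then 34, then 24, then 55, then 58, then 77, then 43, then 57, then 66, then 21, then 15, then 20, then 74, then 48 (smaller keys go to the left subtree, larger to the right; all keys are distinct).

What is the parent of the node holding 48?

51: root
39: left child of 51 (depth 1)
19: left child of 39 (depth 2)
69: right child of 51 (depth 1)
34: right child of 19 (depth 3)
24: left child of 34 (depth 4)
55: left child of 69 (depth 2)
58: right child of 55 (depth 3)
77: right child of 69 (depth 2)
43: right child of 39 (depth 2)
57: left child of 58 (depth 4)
66: right child of 58 (depth 4)
21: left child of 24 (depth 5)
15: left child of 19 (depth 3)
20: left child of 21 (depth 6)
74: left child of 77 (depth 3)
48: right child of 43 (depth 3)

43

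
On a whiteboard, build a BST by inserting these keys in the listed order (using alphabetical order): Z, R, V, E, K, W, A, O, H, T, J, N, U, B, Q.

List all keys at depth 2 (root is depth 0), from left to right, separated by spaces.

Z: root
R: left child of Z (depth 1)
V: right child of R (depth 2)
E: left child of R (depth 2)
K: right child of E (depth 3)
W: right child of V (depth 3)
A: left child of E (depth 3)
O: right child of K (depth 4)
H: left child of K (depth 4)
T: left child of V (depth 3)
J: right child of H (depth 5)
N: left child of O (depth 5)
U: right child of T (depth 4)
B: right child of A (depth 4)
Q: right child of O (depth 5)

E V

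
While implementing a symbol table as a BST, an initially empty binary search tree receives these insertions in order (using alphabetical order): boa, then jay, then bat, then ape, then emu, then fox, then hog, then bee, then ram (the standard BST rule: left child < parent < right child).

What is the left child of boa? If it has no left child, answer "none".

bat

Resulting structure (node: left, right):
  boa: L=bat, R=jay
  jay: L=emu, R=ram
  bat: L=ape, R=bee
  ape: L=–, R=–
  emu: L=–, R=fox
  fox: L=–, R=hog
  hog: L=–, R=–
  bee: L=–, R=–
  ram: L=–, R=–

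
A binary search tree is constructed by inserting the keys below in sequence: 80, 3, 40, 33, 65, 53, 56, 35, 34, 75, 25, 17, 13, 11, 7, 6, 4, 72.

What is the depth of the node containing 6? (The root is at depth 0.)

9

Insert 80: tree is empty, so 80 becomes the root.
Insert 3: 3 < 80 → go left. Place as left child of 80.
Insert 40: 40 < 80 → go left; 40 > 3 → go right. Place as right child of 3.
Insert 33: 33 < 80 → go left; 33 > 3 → go right; 33 < 40 → go left. Place as left child of 40.
Insert 65: 65 < 80 → go left; 65 > 3 → go right; 65 > 40 → go right. Place as right child of 40.
Insert 53: 53 < 80 → go left; 53 > 3 → go right; 53 > 40 → go right; 53 < 65 → go left. Place as left child of 65.
Insert 56: 56 < 80 → go left; 56 > 3 → go right; 56 > 40 → go right; 56 < 65 → go left; 56 > 53 → go right. Place as right child of 53.
Insert 35: 35 < 80 → go left; 35 > 3 → go right; 35 < 40 → go left; 35 > 33 → go right. Place as right child of 33.
Insert 34: 34 < 80 → go left; 34 > 3 → go right; 34 < 40 → go left; 34 > 33 → go right; 34 < 35 → go left. Place as left child of 35.
Insert 75: 75 < 80 → go left; 75 > 3 → go right; 75 > 40 → go right; 75 > 65 → go right. Place as right child of 65.
Insert 25: 25 < 80 → go left; 25 > 3 → go right; 25 < 40 → go left; 25 < 33 → go left. Place as left child of 33.
Insert 17: 17 < 80 → go left; 17 > 3 → go right; 17 < 40 → go left; 17 < 33 → go left; 17 < 25 → go left. Place as left child of 25.
Insert 13: 13 < 80 → go left; 13 > 3 → go right; 13 < 40 → go left; 13 < 33 → go left; 13 < 25 → go left; 13 < 17 → go left. Place as left child of 17.
Insert 11: 11 < 80 → go left; 11 > 3 → go right; 11 < 40 → go left; 11 < 33 → go left; 11 < 25 → go left; 11 < 17 → go left; 11 < 13 → go left. Place as left child of 13.
Insert 7: 7 < 80 → go left; 7 > 3 → go right; 7 < 40 → go left; 7 < 33 → go left; 7 < 25 → go left; 7 < 17 → go left; 7 < 13 → go left; 7 < 11 → go left. Place as left child of 11.
Insert 6: 6 < 80 → go left; 6 > 3 → go right; 6 < 40 → go left; 6 < 33 → go left; 6 < 25 → go left; 6 < 17 → go left; 6 < 13 → go left; 6 < 11 → go left; 6 < 7 → go left. Place as left child of 7.
Insert 4: 4 < 80 → go left; 4 > 3 → go right; 4 < 40 → go left; 4 < 33 → go left; 4 < 25 → go left; 4 < 17 → go left; 4 < 13 → go left; 4 < 11 → go left; 4 < 7 → go left; 4 < 6 → go left. Place as left child of 6.
Insert 72: 72 < 80 → go left; 72 > 3 → go right; 72 > 40 → go right; 72 > 65 → go right; 72 < 75 → go left. Place as left child of 75.

Path to 6: 80 → 3 → 40 → 33 → 25 → 17 → 13 → 11 → 7 → 6, which is 9 edges.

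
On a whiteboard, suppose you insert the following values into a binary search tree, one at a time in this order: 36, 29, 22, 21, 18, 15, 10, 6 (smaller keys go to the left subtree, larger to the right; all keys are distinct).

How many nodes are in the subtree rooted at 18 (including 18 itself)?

36: root
29: left child of 36 (depth 1)
22: left child of 29 (depth 2)
21: left child of 22 (depth 3)
18: left child of 21 (depth 4)
15: left child of 18 (depth 5)
10: left child of 15 (depth 6)
6: left child of 10 (depth 7)

Subtree rooted at 18 contains: 18, 15, 10, 6 — 4 nodes.

4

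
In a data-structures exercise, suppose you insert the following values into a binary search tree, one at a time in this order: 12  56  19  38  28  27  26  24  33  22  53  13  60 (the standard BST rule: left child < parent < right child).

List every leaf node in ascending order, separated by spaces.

Resulting structure (node: left, right):
  12: L=–, R=56
  56: L=19, R=60
  19: L=13, R=38
  38: L=28, R=53
  28: L=27, R=33
  27: L=26, R=–
  26: L=24, R=–
  24: L=22, R=–
  33: L=–, R=–
  22: L=–, R=–
  53: L=–, R=–
  13: L=–, R=–
  60: L=–, R=–

13 22 33 53 60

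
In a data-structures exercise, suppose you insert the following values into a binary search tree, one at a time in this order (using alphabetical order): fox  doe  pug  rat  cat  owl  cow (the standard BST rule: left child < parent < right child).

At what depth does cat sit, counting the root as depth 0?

2

Insert fox: tree is empty, so fox becomes the root.
Insert doe: doe < fox → go left. Place as left child of fox.
Insert pug: pug > fox → go right. Place as right child of fox.
Insert rat: rat > fox → go right; rat > pug → go right. Place as right child of pug.
Insert cat: cat < fox → go left; cat < doe → go left. Place as left child of doe.
Insert owl: owl > fox → go right; owl < pug → go left. Place as left child of pug.
Insert cow: cow < fox → go left; cow < doe → go left; cow > cat → go right. Place as right child of cat.

Path to cat: fox → doe → cat, which is 2 edges.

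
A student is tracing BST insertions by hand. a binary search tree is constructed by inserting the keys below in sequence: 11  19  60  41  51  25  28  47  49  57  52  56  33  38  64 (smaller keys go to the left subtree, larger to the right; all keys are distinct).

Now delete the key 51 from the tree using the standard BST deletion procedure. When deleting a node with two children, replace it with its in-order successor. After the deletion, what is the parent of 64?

Insert 11: tree is empty, so 11 becomes the root.
Insert 19: 19 > 11 → go right. Place as right child of 11.
Insert 60: 60 > 11 → go right; 60 > 19 → go right. Place as right child of 19.
Insert 41: 41 > 11 → go right; 41 > 19 → go right; 41 < 60 → go left. Place as left child of 60.
Insert 51: 51 > 11 → go right; 51 > 19 → go right; 51 < 60 → go left; 51 > 41 → go right. Place as right child of 41.
Insert 25: 25 > 11 → go right; 25 > 19 → go right; 25 < 60 → go left; 25 < 41 → go left. Place as left child of 41.
Insert 28: 28 > 11 → go right; 28 > 19 → go right; 28 < 60 → go left; 28 < 41 → go left; 28 > 25 → go right. Place as right child of 25.
Insert 47: 47 > 11 → go right; 47 > 19 → go right; 47 < 60 → go left; 47 > 41 → go right; 47 < 51 → go left. Place as left child of 51.
Insert 49: 49 > 11 → go right; 49 > 19 → go right; 49 < 60 → go left; 49 > 41 → go right; 49 < 51 → go left; 49 > 47 → go right. Place as right child of 47.
Insert 57: 57 > 11 → go right; 57 > 19 → go right; 57 < 60 → go left; 57 > 41 → go right; 57 > 51 → go right. Place as right child of 51.
Insert 52: 52 > 11 → go right; 52 > 19 → go right; 52 < 60 → go left; 52 > 41 → go right; 52 > 51 → go right; 52 < 57 → go left. Place as left child of 57.
Insert 56: 56 > 11 → go right; 56 > 19 → go right; 56 < 60 → go left; 56 > 41 → go right; 56 > 51 → go right; 56 < 57 → go left; 56 > 52 → go right. Place as right child of 52.
Insert 33: 33 > 11 → go right; 33 > 19 → go right; 33 < 60 → go left; 33 < 41 → go left; 33 > 25 → go right; 33 > 28 → go right. Place as right child of 28.
Insert 38: 38 > 11 → go right; 38 > 19 → go right; 38 < 60 → go left; 38 < 41 → go left; 38 > 25 → go right; 38 > 28 → go right; 38 > 33 → go right. Place as right child of 33.
Insert 64: 64 > 11 → go right; 64 > 19 → go right; 64 > 60 → go right. Place as right child of 60.

Delete 51 (two children — replace with in-order successor).
After deletion, 64's parent is 60.

60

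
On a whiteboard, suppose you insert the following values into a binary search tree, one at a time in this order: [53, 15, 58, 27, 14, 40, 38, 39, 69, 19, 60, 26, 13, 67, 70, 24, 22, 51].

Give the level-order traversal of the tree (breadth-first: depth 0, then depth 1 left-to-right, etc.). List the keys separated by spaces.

Resulting structure (node: left, right):
  53: L=15, R=58
  15: L=14, R=27
  58: L=–, R=69
  27: L=19, R=40
  14: L=13, R=–
  40: L=38, R=51
  38: L=–, R=39
  39: L=–, R=–
  69: L=60, R=70
  19: L=–, R=26
  60: L=–, R=67
  26: L=24, R=–
  13: L=–, R=–
  67: L=–, R=–
  70: L=–, R=–
  24: L=22, R=–
  22: L=–, R=–
  51: L=–, R=–

53 15 58 14 27 69 13 19 40 60 70 26 38 51 67 24 39 22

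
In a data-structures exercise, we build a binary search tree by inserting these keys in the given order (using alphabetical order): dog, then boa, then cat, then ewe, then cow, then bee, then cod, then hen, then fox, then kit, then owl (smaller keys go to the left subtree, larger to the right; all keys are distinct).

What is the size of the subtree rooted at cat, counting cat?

3

dog: root
boa: left child of dog (depth 1)
cat: right child of boa (depth 2)
ewe: right child of dog (depth 1)
cow: right child of cat (depth 3)
bee: left child of boa (depth 2)
cod: left child of cow (depth 4)
hen: right child of ewe (depth 2)
fox: left child of hen (depth 3)
kit: right child of hen (depth 3)
owl: right child of kit (depth 4)

Subtree rooted at cat contains: cat, cow, cod — 3 nodes.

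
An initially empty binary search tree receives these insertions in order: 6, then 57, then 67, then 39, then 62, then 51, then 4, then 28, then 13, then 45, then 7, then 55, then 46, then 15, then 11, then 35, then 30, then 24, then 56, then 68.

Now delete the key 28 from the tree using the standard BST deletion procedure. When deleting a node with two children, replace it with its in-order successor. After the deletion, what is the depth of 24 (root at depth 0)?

6

Resulting structure (node: left, right):
  6: L=4, R=57
  57: L=39, R=67
  67: L=62, R=68
  39: L=28, R=51
  62: L=–, R=–
  51: L=45, R=55
  4: L=–, R=–
  28: L=13, R=35
  13: L=7, R=15
  45: L=–, R=46
  7: L=–, R=11
  55: L=–, R=56
  46: L=–, R=–
  15: L=–, R=24
  11: L=–, R=–
  35: L=30, R=–
  30: L=–, R=–
  24: L=–, R=–
  56: L=–, R=–
  68: L=–, R=–

Delete 28 (two children — replace with in-order successor).
After deletion, path to 24: 6 → 57 → 39 → 30 → 13 → 15 → 24.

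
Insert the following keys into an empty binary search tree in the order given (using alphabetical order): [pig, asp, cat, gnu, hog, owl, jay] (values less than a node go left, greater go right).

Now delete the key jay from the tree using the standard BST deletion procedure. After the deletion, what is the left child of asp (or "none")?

none

Insert pig: tree is empty, so pig becomes the root.
Insert asp: asp < pig → go left. Place as left child of pig.
Insert cat: cat < pig → go left; cat > asp → go right. Place as right child of asp.
Insert gnu: gnu < pig → go left; gnu > asp → go right; gnu > cat → go right. Place as right child of cat.
Insert hog: hog < pig → go left; hog > asp → go right; hog > cat → go right; hog > gnu → go right. Place as right child of gnu.
Insert owl: owl < pig → go left; owl > asp → go right; owl > cat → go right; owl > gnu → go right; owl > hog → go right. Place as right child of hog.
Insert jay: jay < pig → go left; jay > asp → go right; jay > cat → go right; jay > gnu → go right; jay > hog → go right; jay < owl → go left. Place as left child of owl.

Delete jay (at most one child — splice it out).
After deletion, asp's left child: none.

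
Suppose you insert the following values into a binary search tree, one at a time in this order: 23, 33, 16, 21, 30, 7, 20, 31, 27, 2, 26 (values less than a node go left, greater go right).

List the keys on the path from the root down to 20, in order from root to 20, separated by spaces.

23: root
33: right child of 23 (depth 1)
16: left child of 23 (depth 1)
21: right child of 16 (depth 2)
30: left child of 33 (depth 2)
7: left child of 16 (depth 2)
20: left child of 21 (depth 3)
31: right child of 30 (depth 3)
27: left child of 30 (depth 3)
2: left child of 7 (depth 3)
26: left child of 27 (depth 4)

23 16 21 20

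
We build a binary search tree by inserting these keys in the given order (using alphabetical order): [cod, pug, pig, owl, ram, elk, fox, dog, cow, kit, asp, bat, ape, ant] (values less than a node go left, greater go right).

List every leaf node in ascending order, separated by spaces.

Insert cod: tree is empty, so cod becomes the root.
Insert pug: pug > cod → go right. Place as right child of cod.
Insert pig: pig > cod → go right; pig < pug → go left. Place as left child of pug.
Insert owl: owl > cod → go right; owl < pug → go left; owl < pig → go left. Place as left child of pig.
Insert ram: ram > cod → go right; ram > pug → go right. Place as right child of pug.
Insert elk: elk > cod → go right; elk < pug → go left; elk < pig → go left; elk < owl → go left. Place as left child of owl.
Insert fox: fox > cod → go right; fox < pug → go left; fox < pig → go left; fox < owl → go left; fox > elk → go right. Place as right child of elk.
Insert dog: dog > cod → go right; dog < pug → go left; dog < pig → go left; dog < owl → go left; dog < elk → go left. Place as left child of elk.
Insert cow: cow > cod → go right; cow < pug → go left; cow < pig → go left; cow < owl → go left; cow < elk → go left; cow < dog → go left. Place as left child of dog.
Insert kit: kit > cod → go right; kit < pug → go left; kit < pig → go left; kit < owl → go left; kit > elk → go right; kit > fox → go right. Place as right child of fox.
Insert asp: asp < cod → go left. Place as left child of cod.
Insert bat: bat < cod → go left; bat > asp → go right. Place as right child of asp.
Insert ape: ape < cod → go left; ape < asp → go left. Place as left child of asp.
Insert ant: ant < cod → go left; ant < asp → go left; ant < ape → go left. Place as left child of ape.

ant bat cow kit ram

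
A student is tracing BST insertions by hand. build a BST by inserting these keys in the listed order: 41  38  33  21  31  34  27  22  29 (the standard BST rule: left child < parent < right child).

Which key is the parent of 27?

Insert 41: tree is empty, so 41 becomes the root.
Insert 38: 38 < 41 → go left. Place as left child of 41.
Insert 33: 33 < 41 → go left; 33 < 38 → go left. Place as left child of 38.
Insert 21: 21 < 41 → go left; 21 < 38 → go left; 21 < 33 → go left. Place as left child of 33.
Insert 31: 31 < 41 → go left; 31 < 38 → go left; 31 < 33 → go left; 31 > 21 → go right. Place as right child of 21.
Insert 34: 34 < 41 → go left; 34 < 38 → go left; 34 > 33 → go right. Place as right child of 33.
Insert 27: 27 < 41 → go left; 27 < 38 → go left; 27 < 33 → go left; 27 > 21 → go right; 27 < 31 → go left. Place as left child of 31.
Insert 22: 22 < 41 → go left; 22 < 38 → go left; 22 < 33 → go left; 22 > 21 → go right; 22 < 31 → go left; 22 < 27 → go left. Place as left child of 27.
Insert 29: 29 < 41 → go left; 29 < 38 → go left; 29 < 33 → go left; 29 > 21 → go right; 29 < 31 → go left; 29 > 27 → go right. Place as right child of 27.

31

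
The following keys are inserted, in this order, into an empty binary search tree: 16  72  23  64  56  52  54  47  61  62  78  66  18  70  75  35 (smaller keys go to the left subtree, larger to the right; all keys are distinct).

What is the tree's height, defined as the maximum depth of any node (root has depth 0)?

Insert 16: tree is empty, so 16 becomes the root.
Insert 72: 72 > 16 → go right. Place as right child of 16.
Insert 23: 23 > 16 → go right; 23 < 72 → go left. Place as left child of 72.
Insert 64: 64 > 16 → go right; 64 < 72 → go left; 64 > 23 → go right. Place as right child of 23.
Insert 56: 56 > 16 → go right; 56 < 72 → go left; 56 > 23 → go right; 56 < 64 → go left. Place as left child of 64.
Insert 52: 52 > 16 → go right; 52 < 72 → go left; 52 > 23 → go right; 52 < 64 → go left; 52 < 56 → go left. Place as left child of 56.
Insert 54: 54 > 16 → go right; 54 < 72 → go left; 54 > 23 → go right; 54 < 64 → go left; 54 < 56 → go left; 54 > 52 → go right. Place as right child of 52.
Insert 47: 47 > 16 → go right; 47 < 72 → go left; 47 > 23 → go right; 47 < 64 → go left; 47 < 56 → go left; 47 < 52 → go left. Place as left child of 52.
Insert 61: 61 > 16 → go right; 61 < 72 → go left; 61 > 23 → go right; 61 < 64 → go left; 61 > 56 → go right. Place as right child of 56.
Insert 62: 62 > 16 → go right; 62 < 72 → go left; 62 > 23 → go right; 62 < 64 → go left; 62 > 56 → go right; 62 > 61 → go right. Place as right child of 61.
Insert 78: 78 > 16 → go right; 78 > 72 → go right. Place as right child of 72.
Insert 66: 66 > 16 → go right; 66 < 72 → go left; 66 > 23 → go right; 66 > 64 → go right. Place as right child of 64.
Insert 18: 18 > 16 → go right; 18 < 72 → go left; 18 < 23 → go left. Place as left child of 23.
Insert 70: 70 > 16 → go right; 70 < 72 → go left; 70 > 23 → go right; 70 > 64 → go right; 70 > 66 → go right. Place as right child of 66.
Insert 75: 75 > 16 → go right; 75 > 72 → go right; 75 < 78 → go left. Place as left child of 78.
Insert 35: 35 > 16 → go right; 35 < 72 → go left; 35 > 23 → go right; 35 < 64 → go left; 35 < 56 → go left; 35 < 52 → go left; 35 < 47 → go left. Place as left child of 47.

The deepest node is 35 at depth 7.

7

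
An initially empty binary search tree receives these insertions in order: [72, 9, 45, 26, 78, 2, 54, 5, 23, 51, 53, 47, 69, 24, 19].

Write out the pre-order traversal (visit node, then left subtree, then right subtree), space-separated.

Resulting structure (node: left, right):
  72: L=9, R=78
  9: L=2, R=45
  45: L=26, R=54
  26: L=23, R=–
  78: L=–, R=–
  2: L=–, R=5
  54: L=51, R=69
  5: L=–, R=–
  23: L=19, R=24
  51: L=47, R=53
  53: L=–, R=–
  47: L=–, R=–
  69: L=–, R=–
  24: L=–, R=–
  19: L=–, R=–

72 9 2 5 45 26 23 19 24 54 51 47 53 69 78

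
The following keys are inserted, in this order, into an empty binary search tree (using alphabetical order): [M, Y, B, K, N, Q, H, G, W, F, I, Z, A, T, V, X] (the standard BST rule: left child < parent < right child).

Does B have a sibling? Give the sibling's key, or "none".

Insert M: tree is empty, so M becomes the root.
Insert Y: Y > M → go right. Place as right child of M.
Insert B: B < M → go left. Place as left child of M.
Insert K: K < M → go left; K > B → go right. Place as right child of B.
Insert N: N > M → go right; N < Y → go left. Place as left child of Y.
Insert Q: Q > M → go right; Q < Y → go left; Q > N → go right. Place as right child of N.
Insert H: H < M → go left; H > B → go right; H < K → go left. Place as left child of K.
Insert G: G < M → go left; G > B → go right; G < K → go left; G < H → go left. Place as left child of H.
Insert W: W > M → go right; W < Y → go left; W > N → go right; W > Q → go right. Place as right child of Q.
Insert F: F < M → go left; F > B → go right; F < K → go left; F < H → go left; F < G → go left. Place as left child of G.
Insert I: I < M → go left; I > B → go right; I < K → go left; I > H → go right. Place as right child of H.
Insert Z: Z > M → go right; Z > Y → go right. Place as right child of Y.
Insert A: A < M → go left; A < B → go left. Place as left child of B.
Insert T: T > M → go right; T < Y → go left; T > N → go right; T > Q → go right; T < W → go left. Place as left child of W.
Insert V: V > M → go right; V < Y → go left; V > N → go right; V > Q → go right; V < W → go left; V > T → go right. Place as right child of T.
Insert X: X > M → go right; X < Y → go left; X > N → go right; X > Q → go right; X > W → go right. Place as right child of W.

B's parent is M; the other child of M is Y.

Y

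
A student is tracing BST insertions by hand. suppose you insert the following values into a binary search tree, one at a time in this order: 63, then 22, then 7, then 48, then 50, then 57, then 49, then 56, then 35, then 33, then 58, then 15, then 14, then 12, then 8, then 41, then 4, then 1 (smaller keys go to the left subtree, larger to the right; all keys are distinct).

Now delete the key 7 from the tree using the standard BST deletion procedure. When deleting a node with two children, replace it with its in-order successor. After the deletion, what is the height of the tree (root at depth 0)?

5

63: root
22: left child of 63 (depth 1)
7: left child of 22 (depth 2)
48: right child of 22 (depth 2)
50: right child of 48 (depth 3)
57: right child of 50 (depth 4)
49: left child of 50 (depth 4)
56: left child of 57 (depth 5)
35: left child of 48 (depth 3)
33: left child of 35 (depth 4)
58: right child of 57 (depth 5)
15: right child of 7 (depth 3)
14: left child of 15 (depth 4)
12: left child of 14 (depth 5)
8: left child of 12 (depth 6)
41: right child of 35 (depth 4)
4: left child of 7 (depth 3)
1: left child of 4 (depth 4)

Delete 7 (two children — replace with in-order successor).
After deletion, deepest node is 56 at depth 5.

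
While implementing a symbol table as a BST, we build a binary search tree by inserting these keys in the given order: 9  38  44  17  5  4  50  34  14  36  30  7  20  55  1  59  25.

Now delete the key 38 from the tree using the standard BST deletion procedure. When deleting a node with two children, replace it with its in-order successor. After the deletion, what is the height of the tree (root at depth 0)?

6

Insert 9: tree is empty, so 9 becomes the root.
Insert 38: 38 > 9 → go right. Place as right child of 9.
Insert 44: 44 > 9 → go right; 44 > 38 → go right. Place as right child of 38.
Insert 17: 17 > 9 → go right; 17 < 38 → go left. Place as left child of 38.
Insert 5: 5 < 9 → go left. Place as left child of 9.
Insert 4: 4 < 9 → go left; 4 < 5 → go left. Place as left child of 5.
Insert 50: 50 > 9 → go right; 50 > 38 → go right; 50 > 44 → go right. Place as right child of 44.
Insert 34: 34 > 9 → go right; 34 < 38 → go left; 34 > 17 → go right. Place as right child of 17.
Insert 14: 14 > 9 → go right; 14 < 38 → go left; 14 < 17 → go left. Place as left child of 17.
Insert 36: 36 > 9 → go right; 36 < 38 → go left; 36 > 17 → go right; 36 > 34 → go right. Place as right child of 34.
Insert 30: 30 > 9 → go right; 30 < 38 → go left; 30 > 17 → go right; 30 < 34 → go left. Place as left child of 34.
Insert 7: 7 < 9 → go left; 7 > 5 → go right. Place as right child of 5.
Insert 20: 20 > 9 → go right; 20 < 38 → go left; 20 > 17 → go right; 20 < 34 → go left; 20 < 30 → go left. Place as left child of 30.
Insert 55: 55 > 9 → go right; 55 > 38 → go right; 55 > 44 → go right; 55 > 50 → go right. Place as right child of 50.
Insert 1: 1 < 9 → go left; 1 < 5 → go left; 1 < 4 → go left. Place as left child of 4.
Insert 59: 59 > 9 → go right; 59 > 38 → go right; 59 > 44 → go right; 59 > 50 → go right; 59 > 55 → go right. Place as right child of 55.
Insert 25: 25 > 9 → go right; 25 < 38 → go left; 25 > 17 → go right; 25 < 34 → go left; 25 < 30 → go left; 25 > 20 → go right. Place as right child of 20.

Delete 38 (two children — replace with in-order successor).
After deletion, deepest node is 25 at depth 6.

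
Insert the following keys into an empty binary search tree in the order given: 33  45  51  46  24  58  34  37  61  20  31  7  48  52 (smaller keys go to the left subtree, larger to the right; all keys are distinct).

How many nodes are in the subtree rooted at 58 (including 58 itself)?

3

Insert 33: tree is empty, so 33 becomes the root.
Insert 45: 45 > 33 → go right. Place as right child of 33.
Insert 51: 51 > 33 → go right; 51 > 45 → go right. Place as right child of 45.
Insert 46: 46 > 33 → go right; 46 > 45 → go right; 46 < 51 → go left. Place as left child of 51.
Insert 24: 24 < 33 → go left. Place as left child of 33.
Insert 58: 58 > 33 → go right; 58 > 45 → go right; 58 > 51 → go right. Place as right child of 51.
Insert 34: 34 > 33 → go right; 34 < 45 → go left. Place as left child of 45.
Insert 37: 37 > 33 → go right; 37 < 45 → go left; 37 > 34 → go right. Place as right child of 34.
Insert 61: 61 > 33 → go right; 61 > 45 → go right; 61 > 51 → go right; 61 > 58 → go right. Place as right child of 58.
Insert 20: 20 < 33 → go left; 20 < 24 → go left. Place as left child of 24.
Insert 31: 31 < 33 → go left; 31 > 24 → go right. Place as right child of 24.
Insert 7: 7 < 33 → go left; 7 < 24 → go left; 7 < 20 → go left. Place as left child of 20.
Insert 48: 48 > 33 → go right; 48 > 45 → go right; 48 < 51 → go left; 48 > 46 → go right. Place as right child of 46.
Insert 52: 52 > 33 → go right; 52 > 45 → go right; 52 > 51 → go right; 52 < 58 → go left. Place as left child of 58.

Subtree rooted at 58 contains: 58, 52, 61 — 3 nodes.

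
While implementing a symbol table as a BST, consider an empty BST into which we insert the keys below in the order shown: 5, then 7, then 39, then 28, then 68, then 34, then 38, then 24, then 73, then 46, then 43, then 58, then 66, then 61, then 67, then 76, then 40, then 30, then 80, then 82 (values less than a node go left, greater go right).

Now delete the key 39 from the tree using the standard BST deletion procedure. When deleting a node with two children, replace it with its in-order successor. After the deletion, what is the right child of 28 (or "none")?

Insert 5: tree is empty, so 5 becomes the root.
Insert 7: 7 > 5 → go right. Place as right child of 5.
Insert 39: 39 > 5 → go right; 39 > 7 → go right. Place as right child of 7.
Insert 28: 28 > 5 → go right; 28 > 7 → go right; 28 < 39 → go left. Place as left child of 39.
Insert 68: 68 > 5 → go right; 68 > 7 → go right; 68 > 39 → go right. Place as right child of 39.
Insert 34: 34 > 5 → go right; 34 > 7 → go right; 34 < 39 → go left; 34 > 28 → go right. Place as right child of 28.
Insert 38: 38 > 5 → go right; 38 > 7 → go right; 38 < 39 → go left; 38 > 28 → go right; 38 > 34 → go right. Place as right child of 34.
Insert 24: 24 > 5 → go right; 24 > 7 → go right; 24 < 39 → go left; 24 < 28 → go left. Place as left child of 28.
Insert 73: 73 > 5 → go right; 73 > 7 → go right; 73 > 39 → go right; 73 > 68 → go right. Place as right child of 68.
Insert 46: 46 > 5 → go right; 46 > 7 → go right; 46 > 39 → go right; 46 < 68 → go left. Place as left child of 68.
Insert 43: 43 > 5 → go right; 43 > 7 → go right; 43 > 39 → go right; 43 < 68 → go left; 43 < 46 → go left. Place as left child of 46.
Insert 58: 58 > 5 → go right; 58 > 7 → go right; 58 > 39 → go right; 58 < 68 → go left; 58 > 46 → go right. Place as right child of 46.
Insert 66: 66 > 5 → go right; 66 > 7 → go right; 66 > 39 → go right; 66 < 68 → go left; 66 > 46 → go right; 66 > 58 → go right. Place as right child of 58.
Insert 61: 61 > 5 → go right; 61 > 7 → go right; 61 > 39 → go right; 61 < 68 → go left; 61 > 46 → go right; 61 > 58 → go right; 61 < 66 → go left. Place as left child of 66.
Insert 67: 67 > 5 → go right; 67 > 7 → go right; 67 > 39 → go right; 67 < 68 → go left; 67 > 46 → go right; 67 > 58 → go right; 67 > 66 → go right. Place as right child of 66.
Insert 76: 76 > 5 → go right; 76 > 7 → go right; 76 > 39 → go right; 76 > 68 → go right; 76 > 73 → go right. Place as right child of 73.
Insert 40: 40 > 5 → go right; 40 > 7 → go right; 40 > 39 → go right; 40 < 68 → go left; 40 < 46 → go left; 40 < 43 → go left. Place as left child of 43.
Insert 30: 30 > 5 → go right; 30 > 7 → go right; 30 < 39 → go left; 30 > 28 → go right; 30 < 34 → go left. Place as left child of 34.
Insert 80: 80 > 5 → go right; 80 > 7 → go right; 80 > 39 → go right; 80 > 68 → go right; 80 > 73 → go right; 80 > 76 → go right. Place as right child of 76.
Insert 82: 82 > 5 → go right; 82 > 7 → go right; 82 > 39 → go right; 82 > 68 → go right; 82 > 73 → go right; 82 > 76 → go right; 82 > 80 → go right. Place as right child of 80.

Delete 39 (two children — replace with in-order successor).
After deletion, 28's right child: 34.

34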